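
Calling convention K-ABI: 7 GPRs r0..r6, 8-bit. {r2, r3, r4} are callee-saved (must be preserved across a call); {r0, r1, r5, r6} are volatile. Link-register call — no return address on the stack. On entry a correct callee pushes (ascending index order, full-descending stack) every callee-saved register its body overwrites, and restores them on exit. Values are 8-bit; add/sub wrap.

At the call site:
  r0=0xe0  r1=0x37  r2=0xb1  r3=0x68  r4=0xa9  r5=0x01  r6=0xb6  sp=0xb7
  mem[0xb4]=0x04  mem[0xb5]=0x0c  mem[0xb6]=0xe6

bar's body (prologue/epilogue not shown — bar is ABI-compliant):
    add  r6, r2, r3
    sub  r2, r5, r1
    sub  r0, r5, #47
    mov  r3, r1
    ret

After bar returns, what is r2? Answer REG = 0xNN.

prologue: push r2 → mem[0xb6]=0xb1, sp=0xb6
prologue: push r3 → mem[0xb5]=0x68, sp=0xb5
body[0] add  r6, r2, r3 → r6=0x19
body[1] sub  r2, r5, r1 → r2=0xca
body[2] sub  r0, r5, #47 → r0=0xd2
body[3] mov  r3, r1 → r3=0x37
epilogue: pop r3=0x68, sp=0xb6
epilogue: pop r2=0xb1, sp=0xb7
r2 is callee-saved → restored

REG = 0xb1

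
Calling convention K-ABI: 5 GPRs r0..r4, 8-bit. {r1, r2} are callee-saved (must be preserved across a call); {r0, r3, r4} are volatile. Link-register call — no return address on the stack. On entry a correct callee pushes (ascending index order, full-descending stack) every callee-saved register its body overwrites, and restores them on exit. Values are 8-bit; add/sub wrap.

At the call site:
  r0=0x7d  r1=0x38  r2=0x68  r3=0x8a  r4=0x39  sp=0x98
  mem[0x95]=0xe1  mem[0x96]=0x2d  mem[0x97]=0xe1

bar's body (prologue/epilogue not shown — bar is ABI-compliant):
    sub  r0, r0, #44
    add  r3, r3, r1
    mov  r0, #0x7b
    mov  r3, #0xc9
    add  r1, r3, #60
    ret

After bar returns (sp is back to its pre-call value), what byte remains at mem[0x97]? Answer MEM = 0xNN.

prologue: push r1 -> mem[0x97]=0x38, sp=0x97
body[0] sub  r0, r0, #44 -> r0=0x51
body[1] add  r3, r3, r1 -> r3=0xc2
body[2] mov  r0, #0x7b -> r0=0x7b
body[3] mov  r3, #0xc9 -> r3=0xc9
body[4] add  r1, r3, #60 -> r1=0x05
epilogue: pop r1=0x38, sp=0x98
prologue pushed ['r1'] at ['0x97']

MEM = 0x38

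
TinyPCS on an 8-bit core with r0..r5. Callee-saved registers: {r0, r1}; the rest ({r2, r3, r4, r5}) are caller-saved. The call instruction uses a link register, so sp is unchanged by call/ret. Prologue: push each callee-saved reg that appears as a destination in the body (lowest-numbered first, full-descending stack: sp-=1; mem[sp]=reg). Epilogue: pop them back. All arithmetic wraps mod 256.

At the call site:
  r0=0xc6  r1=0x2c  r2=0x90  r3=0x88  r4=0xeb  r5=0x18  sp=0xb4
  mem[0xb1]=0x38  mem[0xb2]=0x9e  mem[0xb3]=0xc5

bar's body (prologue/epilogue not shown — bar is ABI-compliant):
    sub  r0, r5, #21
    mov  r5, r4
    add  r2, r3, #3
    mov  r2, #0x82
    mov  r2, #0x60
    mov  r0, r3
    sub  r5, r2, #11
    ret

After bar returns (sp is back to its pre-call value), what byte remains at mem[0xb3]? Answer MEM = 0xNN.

MEM = 0xc6

prologue: push r0 → mem[0xb3]=0xc6, sp=0xb3
body[0] sub  r0, r5, #21 → r0=0x03
body[1] mov  r5, r4 → r5=0xeb
body[2] add  r2, r3, #3 → r2=0x8b
body[3] mov  r2, #0x82 → r2=0x82
body[4] mov  r2, #0x60 → r2=0x60
body[5] mov  r0, r3 → r0=0x88
body[6] sub  r5, r2, #11 → r5=0x55
epilogue: pop r0=0xc6, sp=0xb4
prologue pushed ['r0'] at ['0xb3']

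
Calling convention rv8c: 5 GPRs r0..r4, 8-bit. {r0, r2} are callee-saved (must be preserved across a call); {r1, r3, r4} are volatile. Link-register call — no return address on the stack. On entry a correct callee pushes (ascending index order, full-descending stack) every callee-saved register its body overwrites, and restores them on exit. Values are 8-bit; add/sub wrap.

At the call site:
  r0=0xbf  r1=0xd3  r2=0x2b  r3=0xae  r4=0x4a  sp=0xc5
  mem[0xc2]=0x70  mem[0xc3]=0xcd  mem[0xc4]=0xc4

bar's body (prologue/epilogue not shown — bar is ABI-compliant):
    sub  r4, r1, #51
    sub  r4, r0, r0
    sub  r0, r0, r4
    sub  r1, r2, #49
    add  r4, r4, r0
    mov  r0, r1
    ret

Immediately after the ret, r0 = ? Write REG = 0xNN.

REG = 0xbf

prologue: push r0 -> mem[0xc4]=0xbf, sp=0xc4
body[0] sub  r4, r1, #51 -> r4=0xa0
body[1] sub  r4, r0, r0 -> r4=0x00
body[2] sub  r0, r0, r4 -> r0=0xbf
body[3] sub  r1, r2, #49 -> r1=0xfa
body[4] add  r4, r4, r0 -> r4=0xbf
body[5] mov  r0, r1 -> r0=0xfa
epilogue: pop r0=0xbf, sp=0xc5
r0 is callee-saved -> restored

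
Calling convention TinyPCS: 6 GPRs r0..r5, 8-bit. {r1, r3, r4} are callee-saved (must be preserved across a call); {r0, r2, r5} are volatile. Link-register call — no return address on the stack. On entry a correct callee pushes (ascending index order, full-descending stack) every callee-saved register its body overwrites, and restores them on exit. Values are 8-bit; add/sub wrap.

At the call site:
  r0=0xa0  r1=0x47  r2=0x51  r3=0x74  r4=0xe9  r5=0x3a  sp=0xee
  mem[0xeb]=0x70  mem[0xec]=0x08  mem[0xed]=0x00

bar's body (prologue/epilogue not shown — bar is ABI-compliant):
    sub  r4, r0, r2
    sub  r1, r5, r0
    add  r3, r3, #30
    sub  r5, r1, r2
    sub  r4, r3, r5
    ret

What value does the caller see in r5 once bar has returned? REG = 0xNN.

REG = 0x49

prologue: push r1 -> mem[0xed]=0x47, sp=0xed
prologue: push r3 -> mem[0xec]=0x74, sp=0xec
prologue: push r4 -> mem[0xeb]=0xe9, sp=0xeb
body[0] sub  r4, r0, r2 -> r4=0x4f
body[1] sub  r1, r5, r0 -> r1=0x9a
body[2] add  r3, r3, #30 -> r3=0x92
body[3] sub  r5, r1, r2 -> r5=0x49
body[4] sub  r4, r3, r5 -> r4=0x49
epilogue: pop r4=0xe9, sp=0xec
epilogue: pop r3=0x74, sp=0xed
epilogue: pop r1=0x47, sp=0xee
r5 is caller-saved -> body value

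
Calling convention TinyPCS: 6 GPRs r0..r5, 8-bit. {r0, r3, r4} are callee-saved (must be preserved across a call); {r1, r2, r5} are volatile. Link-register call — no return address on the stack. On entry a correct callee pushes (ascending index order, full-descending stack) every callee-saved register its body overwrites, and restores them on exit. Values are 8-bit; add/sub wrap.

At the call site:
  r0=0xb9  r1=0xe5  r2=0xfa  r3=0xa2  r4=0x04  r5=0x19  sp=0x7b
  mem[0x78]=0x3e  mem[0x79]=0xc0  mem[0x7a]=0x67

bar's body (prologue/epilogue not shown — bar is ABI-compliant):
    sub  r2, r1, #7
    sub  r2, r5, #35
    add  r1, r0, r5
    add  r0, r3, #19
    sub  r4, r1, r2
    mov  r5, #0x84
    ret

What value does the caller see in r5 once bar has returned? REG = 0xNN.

REG = 0x84

prologue: push r0 -> mem[0x7a]=0xb9, sp=0x7a
prologue: push r4 -> mem[0x79]=0x04, sp=0x79
body[0] sub  r2, r1, #7 -> r2=0xde
body[1] sub  r2, r5, #35 -> r2=0xf6
body[2] add  r1, r0, r5 -> r1=0xd2
body[3] add  r0, r3, #19 -> r0=0xb5
body[4] sub  r4, r1, r2 -> r4=0xdc
body[5] mov  r5, #0x84 -> r5=0x84
epilogue: pop r4=0x04, sp=0x7a
epilogue: pop r0=0xb9, sp=0x7b
r5 is caller-saved -> body value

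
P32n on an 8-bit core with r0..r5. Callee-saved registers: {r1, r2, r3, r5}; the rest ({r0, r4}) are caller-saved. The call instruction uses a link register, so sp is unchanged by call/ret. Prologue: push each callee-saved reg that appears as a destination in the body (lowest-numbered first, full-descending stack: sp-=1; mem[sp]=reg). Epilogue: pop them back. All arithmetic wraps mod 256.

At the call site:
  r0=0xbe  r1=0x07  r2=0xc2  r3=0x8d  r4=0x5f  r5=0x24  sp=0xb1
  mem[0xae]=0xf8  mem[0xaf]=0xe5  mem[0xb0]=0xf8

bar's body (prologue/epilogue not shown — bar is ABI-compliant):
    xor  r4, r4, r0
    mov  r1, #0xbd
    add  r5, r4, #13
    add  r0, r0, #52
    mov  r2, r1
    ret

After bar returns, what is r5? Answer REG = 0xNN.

prologue: push r1 → mem[0xb0]=0x07, sp=0xb0
prologue: push r2 → mem[0xaf]=0xc2, sp=0xaf
prologue: push r5 → mem[0xae]=0x24, sp=0xae
body[0] xor  r4, r4, r0 → r4=0xe1
body[1] mov  r1, #0xbd → r1=0xbd
body[2] add  r5, r4, #13 → r5=0xee
body[3] add  r0, r0, #52 → r0=0xf2
body[4] mov  r2, r1 → r2=0xbd
epilogue: pop r5=0x24, sp=0xaf
epilogue: pop r2=0xc2, sp=0xb0
epilogue: pop r1=0x07, sp=0xb1
r5 is callee-saved → restored

REG = 0x24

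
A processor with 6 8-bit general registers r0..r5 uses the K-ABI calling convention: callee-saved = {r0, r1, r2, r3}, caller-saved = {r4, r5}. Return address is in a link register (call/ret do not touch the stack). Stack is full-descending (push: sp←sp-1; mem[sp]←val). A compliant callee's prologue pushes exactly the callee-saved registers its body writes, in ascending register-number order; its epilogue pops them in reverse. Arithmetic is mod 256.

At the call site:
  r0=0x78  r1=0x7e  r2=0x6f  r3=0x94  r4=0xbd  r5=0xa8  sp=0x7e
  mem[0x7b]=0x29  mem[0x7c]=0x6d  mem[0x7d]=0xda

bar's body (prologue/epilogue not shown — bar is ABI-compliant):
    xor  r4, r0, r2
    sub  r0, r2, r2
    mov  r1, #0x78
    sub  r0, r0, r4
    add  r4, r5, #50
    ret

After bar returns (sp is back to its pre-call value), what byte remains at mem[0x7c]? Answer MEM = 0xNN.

MEM = 0x7e

prologue: push r0 → mem[0x7d]=0x78, sp=0x7d
prologue: push r1 → mem[0x7c]=0x7e, sp=0x7c
body[0] xor  r4, r0, r2 → r4=0x17
body[1] sub  r0, r2, r2 → r0=0x00
body[2] mov  r1, #0x78 → r1=0x78
body[3] sub  r0, r0, r4 → r0=0xe9
body[4] add  r4, r5, #50 → r4=0xda
epilogue: pop r1=0x7e, sp=0x7d
epilogue: pop r0=0x78, sp=0x7e
prologue pushed ['r0', 'r1'] at ['0x7d', '0x7c']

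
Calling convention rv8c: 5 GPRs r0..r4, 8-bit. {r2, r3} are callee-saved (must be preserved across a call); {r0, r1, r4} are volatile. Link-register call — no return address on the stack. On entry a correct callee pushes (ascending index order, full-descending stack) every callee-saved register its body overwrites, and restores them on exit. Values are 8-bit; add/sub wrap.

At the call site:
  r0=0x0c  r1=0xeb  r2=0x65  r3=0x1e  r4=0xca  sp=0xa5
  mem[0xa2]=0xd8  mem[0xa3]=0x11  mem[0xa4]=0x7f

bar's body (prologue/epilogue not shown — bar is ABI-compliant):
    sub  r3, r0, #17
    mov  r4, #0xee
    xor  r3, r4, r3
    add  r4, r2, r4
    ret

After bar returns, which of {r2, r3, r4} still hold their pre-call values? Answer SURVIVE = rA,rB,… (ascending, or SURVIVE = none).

SURVIVE = r2,r3

prologue: push r3 -> mem[0xa4]=0x1e, sp=0xa4
body[0] sub  r3, r0, #17 -> r3=0xfb
body[1] mov  r4, #0xee -> r4=0xee
body[2] xor  r3, r4, r3 -> r3=0x15
body[3] add  r4, r2, r4 -> r4=0x53
epilogue: pop r3=0x1e, sp=0xa5
r2: callee-saved, written=False
r3: callee-saved, written=True
r4: caller-saved, written=True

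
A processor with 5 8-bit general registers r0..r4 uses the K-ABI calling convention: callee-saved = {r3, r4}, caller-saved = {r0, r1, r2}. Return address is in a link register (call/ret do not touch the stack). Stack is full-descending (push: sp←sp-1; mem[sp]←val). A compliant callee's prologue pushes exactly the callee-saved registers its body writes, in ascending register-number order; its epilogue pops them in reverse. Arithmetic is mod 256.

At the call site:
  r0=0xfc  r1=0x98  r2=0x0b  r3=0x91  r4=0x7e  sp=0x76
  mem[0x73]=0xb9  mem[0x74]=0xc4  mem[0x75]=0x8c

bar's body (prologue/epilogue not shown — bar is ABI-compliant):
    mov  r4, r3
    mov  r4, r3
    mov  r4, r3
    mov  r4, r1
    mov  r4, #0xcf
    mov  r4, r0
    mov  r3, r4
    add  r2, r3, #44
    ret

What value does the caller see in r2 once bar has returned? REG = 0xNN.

REG = 0x28

prologue: push r3 -> mem[0x75]=0x91, sp=0x75
prologue: push r4 -> mem[0x74]=0x7e, sp=0x74
body[0] mov  r4, r3 -> r4=0x91
body[1] mov  r4, r3 -> r4=0x91
body[2] mov  r4, r3 -> r4=0x91
body[3] mov  r4, r1 -> r4=0x98
body[4] mov  r4, #0xcf -> r4=0xcf
body[5] mov  r4, r0 -> r4=0xfc
body[6] mov  r3, r4 -> r3=0xfc
body[7] add  r2, r3, #44 -> r2=0x28
epilogue: pop r4=0x7e, sp=0x75
epilogue: pop r3=0x91, sp=0x76
r2 is caller-saved -> body value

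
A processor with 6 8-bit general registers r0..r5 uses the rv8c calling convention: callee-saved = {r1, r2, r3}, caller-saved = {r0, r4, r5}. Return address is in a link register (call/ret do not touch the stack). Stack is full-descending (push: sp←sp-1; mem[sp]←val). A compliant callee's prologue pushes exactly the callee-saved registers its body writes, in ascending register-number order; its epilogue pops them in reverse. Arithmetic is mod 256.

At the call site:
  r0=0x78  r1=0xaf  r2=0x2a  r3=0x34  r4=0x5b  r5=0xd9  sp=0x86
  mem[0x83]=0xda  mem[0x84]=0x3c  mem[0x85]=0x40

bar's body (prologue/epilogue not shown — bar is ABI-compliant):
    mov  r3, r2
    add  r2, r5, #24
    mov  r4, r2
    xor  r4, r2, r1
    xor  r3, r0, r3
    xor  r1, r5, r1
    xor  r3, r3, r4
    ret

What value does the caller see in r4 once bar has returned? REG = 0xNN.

prologue: push r1 → mem[0x85]=0xaf, sp=0x85
prologue: push r2 → mem[0x84]=0x2a, sp=0x84
prologue: push r3 → mem[0x83]=0x34, sp=0x83
body[0] mov  r3, r2 → r3=0x2a
body[1] add  r2, r5, #24 → r2=0xf1
body[2] mov  r4, r2 → r4=0xf1
body[3] xor  r4, r2, r1 → r4=0x5e
body[4] xor  r3, r0, r3 → r3=0x52
body[5] xor  r1, r5, r1 → r1=0x76
body[6] xor  r3, r3, r4 → r3=0x0c
epilogue: pop r3=0x34, sp=0x84
epilogue: pop r2=0x2a, sp=0x85
epilogue: pop r1=0xaf, sp=0x86
r4 is caller-saved → body value

REG = 0x5e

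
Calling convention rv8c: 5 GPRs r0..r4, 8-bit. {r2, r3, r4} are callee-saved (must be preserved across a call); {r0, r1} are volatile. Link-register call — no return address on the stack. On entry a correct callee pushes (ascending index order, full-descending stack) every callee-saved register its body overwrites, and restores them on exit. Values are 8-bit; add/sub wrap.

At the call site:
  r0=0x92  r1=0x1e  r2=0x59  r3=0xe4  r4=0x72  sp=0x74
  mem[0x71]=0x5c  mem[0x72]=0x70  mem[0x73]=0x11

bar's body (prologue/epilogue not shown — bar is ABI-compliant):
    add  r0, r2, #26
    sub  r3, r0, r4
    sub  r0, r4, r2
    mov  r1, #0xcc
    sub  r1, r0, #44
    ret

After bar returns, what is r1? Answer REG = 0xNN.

prologue: push r3 -> mem[0x73]=0xe4, sp=0x73
body[0] add  r0, r2, #26 -> r0=0x73
body[1] sub  r3, r0, r4 -> r3=0x01
body[2] sub  r0, r4, r2 -> r0=0x19
body[3] mov  r1, #0xcc -> r1=0xcc
body[4] sub  r1, r0, #44 -> r1=0xed
epilogue: pop r3=0xe4, sp=0x74
r1 is caller-saved -> body value

REG = 0xed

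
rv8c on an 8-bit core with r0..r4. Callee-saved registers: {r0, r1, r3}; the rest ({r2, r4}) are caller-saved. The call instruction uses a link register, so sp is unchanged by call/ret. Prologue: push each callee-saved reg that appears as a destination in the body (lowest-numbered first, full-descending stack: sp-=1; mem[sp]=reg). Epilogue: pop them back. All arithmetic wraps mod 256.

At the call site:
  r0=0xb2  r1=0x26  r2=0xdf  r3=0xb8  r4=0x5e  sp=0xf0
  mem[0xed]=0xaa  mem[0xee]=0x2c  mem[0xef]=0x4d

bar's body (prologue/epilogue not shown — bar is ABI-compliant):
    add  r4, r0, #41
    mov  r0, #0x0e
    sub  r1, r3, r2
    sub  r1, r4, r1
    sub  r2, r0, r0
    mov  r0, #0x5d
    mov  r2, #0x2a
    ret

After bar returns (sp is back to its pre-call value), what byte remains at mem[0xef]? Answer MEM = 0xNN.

prologue: push r0 -> mem[0xef]=0xb2, sp=0xef
prologue: push r1 -> mem[0xee]=0x26, sp=0xee
body[0] add  r4, r0, #41 -> r4=0xdb
body[1] mov  r0, #0x0e -> r0=0x0e
body[2] sub  r1, r3, r2 -> r1=0xd9
body[3] sub  r1, r4, r1 -> r1=0x02
body[4] sub  r2, r0, r0 -> r2=0x00
body[5] mov  r0, #0x5d -> r0=0x5d
body[6] mov  r2, #0x2a -> r2=0x2a
epilogue: pop r1=0x26, sp=0xef
epilogue: pop r0=0xb2, sp=0xf0
prologue pushed ['r0', 'r1'] at ['0xef', '0xee']

MEM = 0xb2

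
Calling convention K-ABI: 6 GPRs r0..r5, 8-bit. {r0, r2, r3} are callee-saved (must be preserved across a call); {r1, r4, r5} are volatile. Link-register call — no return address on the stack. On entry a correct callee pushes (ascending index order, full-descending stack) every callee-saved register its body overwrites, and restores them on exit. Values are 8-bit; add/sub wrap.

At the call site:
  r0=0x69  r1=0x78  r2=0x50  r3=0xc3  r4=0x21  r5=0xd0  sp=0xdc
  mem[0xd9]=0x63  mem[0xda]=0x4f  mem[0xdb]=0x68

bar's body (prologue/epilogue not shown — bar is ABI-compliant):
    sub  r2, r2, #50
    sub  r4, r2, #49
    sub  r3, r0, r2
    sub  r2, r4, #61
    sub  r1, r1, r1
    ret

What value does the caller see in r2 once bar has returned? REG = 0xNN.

prologue: push r2 -> mem[0xdb]=0x50, sp=0xdb
prologue: push r3 -> mem[0xda]=0xc3, sp=0xda
body[0] sub  r2, r2, #50 -> r2=0x1e
body[1] sub  r4, r2, #49 -> r4=0xed
body[2] sub  r3, r0, r2 -> r3=0x4b
body[3] sub  r2, r4, #61 -> r2=0xb0
body[4] sub  r1, r1, r1 -> r1=0x00
epilogue: pop r3=0xc3, sp=0xdb
epilogue: pop r2=0x50, sp=0xdc
r2 is callee-saved -> restored

REG = 0x50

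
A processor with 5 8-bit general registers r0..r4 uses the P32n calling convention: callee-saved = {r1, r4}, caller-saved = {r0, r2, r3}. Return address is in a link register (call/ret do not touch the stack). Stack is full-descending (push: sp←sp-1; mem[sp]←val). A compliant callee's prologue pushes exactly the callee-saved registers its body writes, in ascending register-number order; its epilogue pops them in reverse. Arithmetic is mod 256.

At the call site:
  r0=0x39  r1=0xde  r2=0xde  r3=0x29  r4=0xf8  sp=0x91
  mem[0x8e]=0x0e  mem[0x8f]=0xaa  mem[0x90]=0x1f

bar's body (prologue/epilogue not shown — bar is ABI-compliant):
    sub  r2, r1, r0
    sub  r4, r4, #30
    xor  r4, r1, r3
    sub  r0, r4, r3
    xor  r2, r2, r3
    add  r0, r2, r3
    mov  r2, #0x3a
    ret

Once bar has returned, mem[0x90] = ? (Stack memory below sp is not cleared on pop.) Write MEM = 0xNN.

prologue: push r4 → mem[0x90]=0xf8, sp=0x90
body[0] sub  r2, r1, r0 → r2=0xa5
body[1] sub  r4, r4, #30 → r4=0xda
body[2] xor  r4, r1, r3 → r4=0xf7
body[3] sub  r0, r4, r3 → r0=0xce
body[4] xor  r2, r2, r3 → r2=0x8c
body[5] add  r0, r2, r3 → r0=0xb5
body[6] mov  r2, #0x3a → r2=0x3a
epilogue: pop r4=0xf8, sp=0x91
prologue pushed ['r4'] at ['0x90']

MEM = 0xf8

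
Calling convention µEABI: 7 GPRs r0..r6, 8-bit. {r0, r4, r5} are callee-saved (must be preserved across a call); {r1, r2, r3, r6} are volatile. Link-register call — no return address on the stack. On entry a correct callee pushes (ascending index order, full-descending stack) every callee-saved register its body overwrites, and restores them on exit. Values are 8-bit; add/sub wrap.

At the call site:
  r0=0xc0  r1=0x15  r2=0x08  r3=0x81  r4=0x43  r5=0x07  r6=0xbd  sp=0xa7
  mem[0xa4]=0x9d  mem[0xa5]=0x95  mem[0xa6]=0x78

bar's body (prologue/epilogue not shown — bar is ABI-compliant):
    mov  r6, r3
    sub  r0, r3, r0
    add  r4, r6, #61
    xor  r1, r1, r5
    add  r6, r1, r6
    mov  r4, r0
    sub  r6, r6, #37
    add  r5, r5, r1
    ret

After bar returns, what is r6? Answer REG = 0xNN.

prologue: push r0 -> mem[0xa6]=0xc0, sp=0xa6
prologue: push r4 -> mem[0xa5]=0x43, sp=0xa5
prologue: push r5 -> mem[0xa4]=0x07, sp=0xa4
body[0] mov  r6, r3 -> r6=0x81
body[1] sub  r0, r3, r0 -> r0=0xc1
body[2] add  r4, r6, #61 -> r4=0xbe
body[3] xor  r1, r1, r5 -> r1=0x12
body[4] add  r6, r1, r6 -> r6=0x93
body[5] mov  r4, r0 -> r4=0xc1
body[6] sub  r6, r6, #37 -> r6=0x6e
body[7] add  r5, r5, r1 -> r5=0x19
epilogue: pop r5=0x07, sp=0xa5
epilogue: pop r4=0x43, sp=0xa6
epilogue: pop r0=0xc0, sp=0xa7
r6 is caller-saved -> body value

REG = 0x6e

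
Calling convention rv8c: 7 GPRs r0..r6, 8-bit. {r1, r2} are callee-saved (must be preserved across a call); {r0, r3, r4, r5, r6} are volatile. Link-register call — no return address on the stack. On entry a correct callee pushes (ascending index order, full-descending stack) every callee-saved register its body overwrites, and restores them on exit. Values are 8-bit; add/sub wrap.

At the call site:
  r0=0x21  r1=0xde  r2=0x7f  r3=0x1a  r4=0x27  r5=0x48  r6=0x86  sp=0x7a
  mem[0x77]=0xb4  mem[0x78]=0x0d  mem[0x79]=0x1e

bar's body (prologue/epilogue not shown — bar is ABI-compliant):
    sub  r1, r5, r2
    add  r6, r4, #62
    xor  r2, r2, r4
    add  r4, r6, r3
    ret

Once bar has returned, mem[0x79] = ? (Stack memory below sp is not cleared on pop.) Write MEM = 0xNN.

prologue: push r1 → mem[0x79]=0xde, sp=0x79
prologue: push r2 → mem[0x78]=0x7f, sp=0x78
body[0] sub  r1, r5, r2 → r1=0xc9
body[1] add  r6, r4, #62 → r6=0x65
body[2] xor  r2, r2, r4 → r2=0x58
body[3] add  r4, r6, r3 → r4=0x7f
epilogue: pop r2=0x7f, sp=0x79
epilogue: pop r1=0xde, sp=0x7a
prologue pushed ['r1', 'r2'] at ['0x79', '0x78']

MEM = 0xde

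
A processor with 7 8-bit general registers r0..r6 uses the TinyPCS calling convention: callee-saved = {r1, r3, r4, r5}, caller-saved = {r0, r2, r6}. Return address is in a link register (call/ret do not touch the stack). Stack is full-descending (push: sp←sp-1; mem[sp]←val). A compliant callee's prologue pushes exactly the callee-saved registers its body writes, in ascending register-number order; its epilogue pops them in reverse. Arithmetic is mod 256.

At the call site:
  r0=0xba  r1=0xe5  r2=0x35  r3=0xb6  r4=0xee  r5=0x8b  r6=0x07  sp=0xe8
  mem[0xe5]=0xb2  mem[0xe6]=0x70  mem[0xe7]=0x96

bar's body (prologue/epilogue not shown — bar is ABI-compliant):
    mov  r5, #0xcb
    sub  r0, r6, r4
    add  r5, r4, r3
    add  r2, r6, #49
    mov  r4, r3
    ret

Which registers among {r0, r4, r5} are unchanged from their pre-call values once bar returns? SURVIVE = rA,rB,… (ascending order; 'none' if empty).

SURVIVE = r4,r5

prologue: push r4 -> mem[0xe7]=0xee, sp=0xe7
prologue: push r5 -> mem[0xe6]=0x8b, sp=0xe6
body[0] mov  r5, #0xcb -> r5=0xcb
body[1] sub  r0, r6, r4 -> r0=0x19
body[2] add  r5, r4, r3 -> r5=0xa4
body[3] add  r2, r6, #49 -> r2=0x38
body[4] mov  r4, r3 -> r4=0xb6
epilogue: pop r5=0x8b, sp=0xe7
epilogue: pop r4=0xee, sp=0xe8
r0: caller-saved, written=True
r4: callee-saved, written=True
r5: callee-saved, written=True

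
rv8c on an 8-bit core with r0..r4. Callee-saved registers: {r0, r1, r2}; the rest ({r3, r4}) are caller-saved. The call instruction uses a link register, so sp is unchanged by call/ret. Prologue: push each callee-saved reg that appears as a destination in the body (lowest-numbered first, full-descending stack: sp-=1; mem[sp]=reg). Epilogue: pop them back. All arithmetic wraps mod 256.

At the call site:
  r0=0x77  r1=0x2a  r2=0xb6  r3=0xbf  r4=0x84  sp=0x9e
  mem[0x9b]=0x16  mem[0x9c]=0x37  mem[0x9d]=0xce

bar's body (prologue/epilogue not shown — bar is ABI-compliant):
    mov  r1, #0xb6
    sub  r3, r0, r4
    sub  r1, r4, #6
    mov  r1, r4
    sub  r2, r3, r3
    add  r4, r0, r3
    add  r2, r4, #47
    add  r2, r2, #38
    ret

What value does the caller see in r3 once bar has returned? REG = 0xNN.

REG = 0xf3

prologue: push r1 → mem[0x9d]=0x2a, sp=0x9d
prologue: push r2 → mem[0x9c]=0xb6, sp=0x9c
body[0] mov  r1, #0xb6 → r1=0xb6
body[1] sub  r3, r0, r4 → r3=0xf3
body[2] sub  r1, r4, #6 → r1=0x7e
body[3] mov  r1, r4 → r1=0x84
body[4] sub  r2, r3, r3 → r2=0x00
body[5] add  r4, r0, r3 → r4=0x6a
body[6] add  r2, r4, #47 → r2=0x99
body[7] add  r2, r2, #38 → r2=0xbf
epilogue: pop r2=0xb6, sp=0x9d
epilogue: pop r1=0x2a, sp=0x9e
r3 is caller-saved → body value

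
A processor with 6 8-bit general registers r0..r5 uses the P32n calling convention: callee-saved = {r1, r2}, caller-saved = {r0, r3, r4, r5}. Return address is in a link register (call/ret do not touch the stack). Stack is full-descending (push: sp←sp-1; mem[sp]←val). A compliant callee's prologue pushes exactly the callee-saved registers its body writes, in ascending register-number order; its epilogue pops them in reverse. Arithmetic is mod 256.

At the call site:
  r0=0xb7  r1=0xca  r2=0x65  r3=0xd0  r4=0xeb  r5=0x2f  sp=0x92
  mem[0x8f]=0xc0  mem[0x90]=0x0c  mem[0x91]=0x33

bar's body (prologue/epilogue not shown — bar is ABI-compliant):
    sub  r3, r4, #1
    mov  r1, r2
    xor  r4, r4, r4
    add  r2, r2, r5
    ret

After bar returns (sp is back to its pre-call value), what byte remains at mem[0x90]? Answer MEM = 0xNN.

prologue: push r1 → mem[0x91]=0xca, sp=0x91
prologue: push r2 → mem[0x90]=0x65, sp=0x90
body[0] sub  r3, r4, #1 → r3=0xea
body[1] mov  r1, r2 → r1=0x65
body[2] xor  r4, r4, r4 → r4=0x00
body[3] add  r2, r2, r5 → r2=0x94
epilogue: pop r2=0x65, sp=0x91
epilogue: pop r1=0xca, sp=0x92
prologue pushed ['r1', 'r2'] at ['0x91', '0x90']

MEM = 0x65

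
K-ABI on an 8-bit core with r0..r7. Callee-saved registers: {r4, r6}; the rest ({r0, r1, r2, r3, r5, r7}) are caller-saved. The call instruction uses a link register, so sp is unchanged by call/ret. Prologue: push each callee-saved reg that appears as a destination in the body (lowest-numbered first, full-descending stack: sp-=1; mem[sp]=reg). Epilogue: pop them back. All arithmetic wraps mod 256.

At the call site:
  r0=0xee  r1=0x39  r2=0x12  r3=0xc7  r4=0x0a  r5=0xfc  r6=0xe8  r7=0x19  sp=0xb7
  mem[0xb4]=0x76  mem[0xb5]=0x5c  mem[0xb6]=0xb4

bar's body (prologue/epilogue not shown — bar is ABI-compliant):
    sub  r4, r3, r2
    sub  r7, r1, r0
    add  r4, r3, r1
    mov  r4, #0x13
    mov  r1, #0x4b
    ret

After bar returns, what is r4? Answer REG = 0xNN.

prologue: push r4 → mem[0xb6]=0x0a, sp=0xb6
body[0] sub  r4, r3, r2 → r4=0xb5
body[1] sub  r7, r1, r0 → r7=0x4b
body[2] add  r4, r3, r1 → r4=0x00
body[3] mov  r4, #0x13 → r4=0x13
body[4] mov  r1, #0x4b → r1=0x4b
epilogue: pop r4=0x0a, sp=0xb7
r4 is callee-saved → restored

REG = 0x0a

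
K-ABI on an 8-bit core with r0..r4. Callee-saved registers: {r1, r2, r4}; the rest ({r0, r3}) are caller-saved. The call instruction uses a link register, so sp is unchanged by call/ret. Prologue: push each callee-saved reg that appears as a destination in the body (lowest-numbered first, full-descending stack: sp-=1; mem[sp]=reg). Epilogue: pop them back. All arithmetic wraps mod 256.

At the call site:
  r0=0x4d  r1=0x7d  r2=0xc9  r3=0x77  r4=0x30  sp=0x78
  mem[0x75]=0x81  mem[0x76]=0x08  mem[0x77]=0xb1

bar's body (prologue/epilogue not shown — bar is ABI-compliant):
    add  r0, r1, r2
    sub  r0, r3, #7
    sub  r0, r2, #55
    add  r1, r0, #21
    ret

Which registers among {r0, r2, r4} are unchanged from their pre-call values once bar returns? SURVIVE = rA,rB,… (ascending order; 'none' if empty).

prologue: push r1 → mem[0x77]=0x7d, sp=0x77
body[0] add  r0, r1, r2 → r0=0x46
body[1] sub  r0, r3, #7 → r0=0x70
body[2] sub  r0, r2, #55 → r0=0x92
body[3] add  r1, r0, #21 → r1=0xa7
epilogue: pop r1=0x7d, sp=0x78
r0: caller-saved, written=True
r2: callee-saved, written=False
r4: callee-saved, written=False

SURVIVE = r2,r4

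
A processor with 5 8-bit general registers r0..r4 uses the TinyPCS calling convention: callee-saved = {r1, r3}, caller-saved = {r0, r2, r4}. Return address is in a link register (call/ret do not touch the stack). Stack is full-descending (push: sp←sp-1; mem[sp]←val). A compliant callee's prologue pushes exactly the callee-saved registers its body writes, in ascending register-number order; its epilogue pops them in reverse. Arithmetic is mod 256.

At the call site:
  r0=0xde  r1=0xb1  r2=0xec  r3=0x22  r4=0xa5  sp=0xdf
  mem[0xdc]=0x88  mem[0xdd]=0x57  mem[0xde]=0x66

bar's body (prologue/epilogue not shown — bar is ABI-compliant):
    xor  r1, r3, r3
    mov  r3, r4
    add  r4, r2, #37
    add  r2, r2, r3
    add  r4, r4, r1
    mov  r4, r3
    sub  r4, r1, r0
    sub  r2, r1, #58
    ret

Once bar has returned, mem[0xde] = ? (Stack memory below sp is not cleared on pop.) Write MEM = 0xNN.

MEM = 0xb1

prologue: push r1 → mem[0xde]=0xb1, sp=0xde
prologue: push r3 → mem[0xdd]=0x22, sp=0xdd
body[0] xor  r1, r3, r3 → r1=0x00
body[1] mov  r3, r4 → r3=0xa5
body[2] add  r4, r2, #37 → r4=0x11
body[3] add  r2, r2, r3 → r2=0x91
body[4] add  r4, r4, r1 → r4=0x11
body[5] mov  r4, r3 → r4=0xa5
body[6] sub  r4, r1, r0 → r4=0x22
body[7] sub  r2, r1, #58 → r2=0xc6
epilogue: pop r3=0x22, sp=0xde
epilogue: pop r1=0xb1, sp=0xdf
prologue pushed ['r1', 'r3'] at ['0xde', '0xdd']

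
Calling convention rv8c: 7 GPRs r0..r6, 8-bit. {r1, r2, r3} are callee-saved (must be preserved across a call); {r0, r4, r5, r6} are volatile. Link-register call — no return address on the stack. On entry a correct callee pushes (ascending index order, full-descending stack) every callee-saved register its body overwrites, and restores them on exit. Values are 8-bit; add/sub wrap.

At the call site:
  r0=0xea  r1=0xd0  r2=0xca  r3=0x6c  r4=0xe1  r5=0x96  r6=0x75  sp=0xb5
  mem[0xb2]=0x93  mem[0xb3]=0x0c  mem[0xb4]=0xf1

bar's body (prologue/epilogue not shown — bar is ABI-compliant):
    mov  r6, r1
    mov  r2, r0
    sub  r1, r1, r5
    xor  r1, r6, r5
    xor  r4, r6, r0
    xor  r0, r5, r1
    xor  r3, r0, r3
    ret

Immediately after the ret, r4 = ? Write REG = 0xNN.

prologue: push r1 → mem[0xb4]=0xd0, sp=0xb4
prologue: push r2 → mem[0xb3]=0xca, sp=0xb3
prologue: push r3 → mem[0xb2]=0x6c, sp=0xb2
body[0] mov  r6, r1 → r6=0xd0
body[1] mov  r2, r0 → r2=0xea
body[2] sub  r1, r1, r5 → r1=0x3a
body[3] xor  r1, r6, r5 → r1=0x46
body[4] xor  r4, r6, r0 → r4=0x3a
body[5] xor  r0, r5, r1 → r0=0xd0
body[6] xor  r3, r0, r3 → r3=0xbc
epilogue: pop r3=0x6c, sp=0xb3
epilogue: pop r2=0xca, sp=0xb4
epilogue: pop r1=0xd0, sp=0xb5
r4 is caller-saved → body value

REG = 0x3a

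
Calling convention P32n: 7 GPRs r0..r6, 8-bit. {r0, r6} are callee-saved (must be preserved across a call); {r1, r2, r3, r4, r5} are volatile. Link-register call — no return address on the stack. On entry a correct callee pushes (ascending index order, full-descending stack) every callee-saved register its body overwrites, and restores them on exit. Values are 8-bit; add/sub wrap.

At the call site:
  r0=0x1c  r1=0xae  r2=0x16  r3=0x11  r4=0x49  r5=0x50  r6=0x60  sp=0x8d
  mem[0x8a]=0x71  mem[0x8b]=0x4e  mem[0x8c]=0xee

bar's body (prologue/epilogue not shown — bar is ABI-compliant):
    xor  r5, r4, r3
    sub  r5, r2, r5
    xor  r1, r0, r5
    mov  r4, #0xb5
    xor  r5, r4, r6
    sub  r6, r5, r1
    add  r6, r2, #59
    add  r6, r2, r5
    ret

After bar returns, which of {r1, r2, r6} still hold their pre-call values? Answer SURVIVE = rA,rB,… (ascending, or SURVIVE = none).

SURVIVE = r2,r6

prologue: push r6 -> mem[0x8c]=0x60, sp=0x8c
body[0] xor  r5, r4, r3 -> r5=0x58
body[1] sub  r5, r2, r5 -> r5=0xbe
body[2] xor  r1, r0, r5 -> r1=0xa2
body[3] mov  r4, #0xb5 -> r4=0xb5
body[4] xor  r5, r4, r6 -> r5=0xd5
body[5] sub  r6, r5, r1 -> r6=0x33
body[6] add  r6, r2, #59 -> r6=0x51
body[7] add  r6, r2, r5 -> r6=0xeb
epilogue: pop r6=0x60, sp=0x8d
r1: caller-saved, written=True
r2: caller-saved, written=False
r6: callee-saved, written=True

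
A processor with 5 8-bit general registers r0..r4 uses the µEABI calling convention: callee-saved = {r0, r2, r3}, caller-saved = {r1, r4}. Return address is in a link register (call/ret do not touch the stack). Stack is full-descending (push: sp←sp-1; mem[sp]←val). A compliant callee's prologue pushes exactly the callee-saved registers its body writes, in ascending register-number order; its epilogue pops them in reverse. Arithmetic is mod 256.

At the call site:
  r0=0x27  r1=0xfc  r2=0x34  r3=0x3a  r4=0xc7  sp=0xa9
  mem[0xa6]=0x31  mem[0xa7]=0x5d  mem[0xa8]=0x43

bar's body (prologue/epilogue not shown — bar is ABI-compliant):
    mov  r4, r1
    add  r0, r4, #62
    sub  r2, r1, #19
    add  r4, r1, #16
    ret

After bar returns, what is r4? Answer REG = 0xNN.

REG = 0x0c

prologue: push r0 -> mem[0xa8]=0x27, sp=0xa8
prologue: push r2 -> mem[0xa7]=0x34, sp=0xa7
body[0] mov  r4, r1 -> r4=0xfc
body[1] add  r0, r4, #62 -> r0=0x3a
body[2] sub  r2, r1, #19 -> r2=0xe9
body[3] add  r4, r1, #16 -> r4=0x0c
epilogue: pop r2=0x34, sp=0xa8
epilogue: pop r0=0x27, sp=0xa9
r4 is caller-saved -> body value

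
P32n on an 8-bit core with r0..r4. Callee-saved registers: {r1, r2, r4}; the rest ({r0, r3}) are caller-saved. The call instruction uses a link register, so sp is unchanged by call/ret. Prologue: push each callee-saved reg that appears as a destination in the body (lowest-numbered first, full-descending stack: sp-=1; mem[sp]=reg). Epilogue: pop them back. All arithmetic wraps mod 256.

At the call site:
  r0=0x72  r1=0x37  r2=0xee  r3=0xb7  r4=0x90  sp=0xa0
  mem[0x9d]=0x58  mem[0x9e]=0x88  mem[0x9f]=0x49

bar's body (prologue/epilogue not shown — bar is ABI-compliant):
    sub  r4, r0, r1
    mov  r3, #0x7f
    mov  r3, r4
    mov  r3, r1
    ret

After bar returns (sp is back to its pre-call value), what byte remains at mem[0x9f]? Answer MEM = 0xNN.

MEM = 0x90

prologue: push r4 → mem[0x9f]=0x90, sp=0x9f
body[0] sub  r4, r0, r1 → r4=0x3b
body[1] mov  r3, #0x7f → r3=0x7f
body[2] mov  r3, r4 → r3=0x3b
body[3] mov  r3, r1 → r3=0x37
epilogue: pop r4=0x90, sp=0xa0
prologue pushed ['r4'] at ['0x9f']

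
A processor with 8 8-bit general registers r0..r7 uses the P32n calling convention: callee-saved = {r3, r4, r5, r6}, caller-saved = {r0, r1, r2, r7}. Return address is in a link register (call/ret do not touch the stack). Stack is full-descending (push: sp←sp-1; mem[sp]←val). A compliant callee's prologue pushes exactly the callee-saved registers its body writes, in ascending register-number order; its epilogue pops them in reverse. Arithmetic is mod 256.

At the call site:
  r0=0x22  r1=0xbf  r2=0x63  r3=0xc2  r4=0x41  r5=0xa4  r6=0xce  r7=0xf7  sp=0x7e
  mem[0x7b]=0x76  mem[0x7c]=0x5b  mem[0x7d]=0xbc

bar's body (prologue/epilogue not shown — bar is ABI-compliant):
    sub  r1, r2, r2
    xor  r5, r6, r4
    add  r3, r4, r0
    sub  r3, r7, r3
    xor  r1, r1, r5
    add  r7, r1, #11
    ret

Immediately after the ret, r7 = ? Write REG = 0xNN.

prologue: push r3 → mem[0x7d]=0xc2, sp=0x7d
prologue: push r5 → mem[0x7c]=0xa4, sp=0x7c
body[0] sub  r1, r2, r2 → r1=0x00
body[1] xor  r5, r6, r4 → r5=0x8f
body[2] add  r3, r4, r0 → r3=0x63
body[3] sub  r3, r7, r3 → r3=0x94
body[4] xor  r1, r1, r5 → r1=0x8f
body[5] add  r7, r1, #11 → r7=0x9a
epilogue: pop r5=0xa4, sp=0x7d
epilogue: pop r3=0xc2, sp=0x7e
r7 is caller-saved → body value

REG = 0x9a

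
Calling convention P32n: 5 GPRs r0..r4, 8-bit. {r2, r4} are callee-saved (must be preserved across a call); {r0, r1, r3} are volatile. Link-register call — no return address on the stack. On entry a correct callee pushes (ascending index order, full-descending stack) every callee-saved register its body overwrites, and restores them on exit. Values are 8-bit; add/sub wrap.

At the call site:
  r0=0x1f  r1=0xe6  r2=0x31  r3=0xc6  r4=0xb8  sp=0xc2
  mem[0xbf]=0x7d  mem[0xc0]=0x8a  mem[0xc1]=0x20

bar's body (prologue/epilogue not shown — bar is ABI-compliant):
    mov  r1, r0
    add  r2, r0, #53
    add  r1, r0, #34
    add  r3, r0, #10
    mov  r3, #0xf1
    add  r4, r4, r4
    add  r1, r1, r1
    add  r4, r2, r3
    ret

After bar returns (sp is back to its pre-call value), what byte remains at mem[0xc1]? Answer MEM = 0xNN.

prologue: push r2 → mem[0xc1]=0x31, sp=0xc1
prologue: push r4 → mem[0xc0]=0xb8, sp=0xc0
body[0] mov  r1, r0 → r1=0x1f
body[1] add  r2, r0, #53 → r2=0x54
body[2] add  r1, r0, #34 → r1=0x41
body[3] add  r3, r0, #10 → r3=0x29
body[4] mov  r3, #0xf1 → r3=0xf1
body[5] add  r4, r4, r4 → r4=0x70
body[6] add  r1, r1, r1 → r1=0x82
body[7] add  r4, r2, r3 → r4=0x45
epilogue: pop r4=0xb8, sp=0xc1
epilogue: pop r2=0x31, sp=0xc2
prologue pushed ['r2', 'r4'] at ['0xc1', '0xc0']

MEM = 0x31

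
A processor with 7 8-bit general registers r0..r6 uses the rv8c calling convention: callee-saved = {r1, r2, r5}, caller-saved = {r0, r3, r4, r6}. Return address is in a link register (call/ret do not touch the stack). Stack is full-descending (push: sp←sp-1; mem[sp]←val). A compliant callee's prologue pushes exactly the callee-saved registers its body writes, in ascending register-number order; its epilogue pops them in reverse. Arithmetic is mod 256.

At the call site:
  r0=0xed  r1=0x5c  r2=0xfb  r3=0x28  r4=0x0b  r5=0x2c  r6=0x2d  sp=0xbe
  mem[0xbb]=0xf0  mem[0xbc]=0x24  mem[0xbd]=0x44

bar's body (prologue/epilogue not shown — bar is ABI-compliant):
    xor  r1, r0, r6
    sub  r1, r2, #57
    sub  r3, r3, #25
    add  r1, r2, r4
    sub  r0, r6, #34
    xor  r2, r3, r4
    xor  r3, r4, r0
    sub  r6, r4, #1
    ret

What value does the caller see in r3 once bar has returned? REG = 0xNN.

REG = 0x00

prologue: push r1 → mem[0xbd]=0x5c, sp=0xbd
prologue: push r2 → mem[0xbc]=0xfb, sp=0xbc
body[0] xor  r1, r0, r6 → r1=0xc0
body[1] sub  r1, r2, #57 → r1=0xc2
body[2] sub  r3, r3, #25 → r3=0x0f
body[3] add  r1, r2, r4 → r1=0x06
body[4] sub  r0, r6, #34 → r0=0x0b
body[5] xor  r2, r3, r4 → r2=0x04
body[6] xor  r3, r4, r0 → r3=0x00
body[7] sub  r6, r4, #1 → r6=0x0a
epilogue: pop r2=0xfb, sp=0xbd
epilogue: pop r1=0x5c, sp=0xbe
r3 is caller-saved → body value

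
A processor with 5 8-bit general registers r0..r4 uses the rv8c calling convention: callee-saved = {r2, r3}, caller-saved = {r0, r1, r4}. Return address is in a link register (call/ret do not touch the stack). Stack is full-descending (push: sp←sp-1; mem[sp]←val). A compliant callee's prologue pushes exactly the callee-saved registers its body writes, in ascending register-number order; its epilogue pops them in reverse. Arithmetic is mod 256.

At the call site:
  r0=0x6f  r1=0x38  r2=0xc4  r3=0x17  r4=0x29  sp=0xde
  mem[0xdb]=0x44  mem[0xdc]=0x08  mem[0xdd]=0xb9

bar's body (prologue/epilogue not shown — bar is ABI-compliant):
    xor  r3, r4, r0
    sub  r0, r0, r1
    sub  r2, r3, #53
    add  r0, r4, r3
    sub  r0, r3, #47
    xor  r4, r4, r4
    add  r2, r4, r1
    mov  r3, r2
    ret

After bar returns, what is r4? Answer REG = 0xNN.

prologue: push r2 -> mem[0xdd]=0xc4, sp=0xdd
prologue: push r3 -> mem[0xdc]=0x17, sp=0xdc
body[0] xor  r3, r4, r0 -> r3=0x46
body[1] sub  r0, r0, r1 -> r0=0x37
body[2] sub  r2, r3, #53 -> r2=0x11
body[3] add  r0, r4, r3 -> r0=0x6f
body[4] sub  r0, r3, #47 -> r0=0x17
body[5] xor  r4, r4, r4 -> r4=0x00
body[6] add  r2, r4, r1 -> r2=0x38
body[7] mov  r3, r2 -> r3=0x38
epilogue: pop r3=0x17, sp=0xdd
epilogue: pop r2=0xc4, sp=0xde
r4 is caller-saved -> body value

REG = 0x00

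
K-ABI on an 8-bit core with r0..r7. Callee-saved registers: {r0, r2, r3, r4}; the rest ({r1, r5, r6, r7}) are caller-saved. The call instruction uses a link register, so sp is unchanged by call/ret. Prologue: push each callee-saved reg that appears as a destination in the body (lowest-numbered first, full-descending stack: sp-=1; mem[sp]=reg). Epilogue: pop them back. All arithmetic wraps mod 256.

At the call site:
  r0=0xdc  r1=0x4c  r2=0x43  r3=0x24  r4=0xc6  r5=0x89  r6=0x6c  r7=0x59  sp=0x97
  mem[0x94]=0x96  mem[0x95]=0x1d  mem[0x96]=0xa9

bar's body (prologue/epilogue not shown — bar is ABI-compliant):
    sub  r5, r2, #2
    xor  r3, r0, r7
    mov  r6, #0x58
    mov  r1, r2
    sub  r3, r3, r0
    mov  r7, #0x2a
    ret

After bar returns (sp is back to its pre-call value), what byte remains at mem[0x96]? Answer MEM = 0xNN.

MEM = 0x24

prologue: push r3 → mem[0x96]=0x24, sp=0x96
body[0] sub  r5, r2, #2 → r5=0x41
body[1] xor  r3, r0, r7 → r3=0x85
body[2] mov  r6, #0x58 → r6=0x58
body[3] mov  r1, r2 → r1=0x43
body[4] sub  r3, r3, r0 → r3=0xa9
body[5] mov  r7, #0x2a → r7=0x2a
epilogue: pop r3=0x24, sp=0x97
prologue pushed ['r3'] at ['0x96']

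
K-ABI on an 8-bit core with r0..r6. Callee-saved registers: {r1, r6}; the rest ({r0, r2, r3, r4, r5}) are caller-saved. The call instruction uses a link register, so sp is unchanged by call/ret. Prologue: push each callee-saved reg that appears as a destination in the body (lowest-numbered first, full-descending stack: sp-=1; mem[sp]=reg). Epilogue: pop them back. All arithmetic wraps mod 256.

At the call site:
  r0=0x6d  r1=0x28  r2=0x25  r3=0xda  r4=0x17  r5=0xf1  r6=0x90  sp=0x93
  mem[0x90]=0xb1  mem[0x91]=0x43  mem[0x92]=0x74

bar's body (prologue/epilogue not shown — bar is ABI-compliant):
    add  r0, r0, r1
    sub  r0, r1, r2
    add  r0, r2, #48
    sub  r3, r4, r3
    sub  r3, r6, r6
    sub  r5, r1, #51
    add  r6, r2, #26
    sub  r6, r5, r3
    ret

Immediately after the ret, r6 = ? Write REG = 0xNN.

REG = 0x90

prologue: push r6 -> mem[0x92]=0x90, sp=0x92
body[0] add  r0, r0, r1 -> r0=0x95
body[1] sub  r0, r1, r2 -> r0=0x03
body[2] add  r0, r2, #48 -> r0=0x55
body[3] sub  r3, r4, r3 -> r3=0x3d
body[4] sub  r3, r6, r6 -> r3=0x00
body[5] sub  r5, r1, #51 -> r5=0xf5
body[6] add  r6, r2, #26 -> r6=0x3f
body[7] sub  r6, r5, r3 -> r6=0xf5
epilogue: pop r6=0x90, sp=0x93
r6 is callee-saved -> restored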